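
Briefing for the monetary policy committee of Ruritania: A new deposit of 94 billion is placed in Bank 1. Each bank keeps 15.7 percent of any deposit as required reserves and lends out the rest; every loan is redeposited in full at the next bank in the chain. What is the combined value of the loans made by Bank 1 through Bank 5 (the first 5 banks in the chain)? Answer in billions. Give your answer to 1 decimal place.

Bank i lends (1 − rr)^i of the original deposit: Bank 1 lends 94·0.8430 = 79.2420, Bank 2 lends 94·0.8430² ≈ 66.8010, and so on.
Summing a geometric series: total = 94·[0.8430·(1 − 0.8430^5) / (1 − 0.8430)] ≈ 289.8473 billion.

289.8 billion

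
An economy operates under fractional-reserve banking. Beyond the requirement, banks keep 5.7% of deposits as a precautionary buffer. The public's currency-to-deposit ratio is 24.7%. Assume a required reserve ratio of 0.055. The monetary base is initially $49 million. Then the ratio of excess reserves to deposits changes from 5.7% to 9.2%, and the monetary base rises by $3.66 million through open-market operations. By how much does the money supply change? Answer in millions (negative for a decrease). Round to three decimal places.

-3.536 million

Before: m₁ = (1 + 0.247) / (0.055 + 0.057 + 0.247) ≈ 3.473538, MB₁ = 49, so M₁ = 3.473538 × 49 ≈ 170.2034 million.
After: m₂ = (1 + 0.247) / (0.055 + 0.092 + 0.247) ≈ 3.164975, MB₂ = 49 + 3.66 = 52.66, so M₂ = 3.164975 × 52.66 ≈ 166.6676 million.
ΔM = M₂ − M₁ = 166.6676 − 170.2034 = -3.5358 million.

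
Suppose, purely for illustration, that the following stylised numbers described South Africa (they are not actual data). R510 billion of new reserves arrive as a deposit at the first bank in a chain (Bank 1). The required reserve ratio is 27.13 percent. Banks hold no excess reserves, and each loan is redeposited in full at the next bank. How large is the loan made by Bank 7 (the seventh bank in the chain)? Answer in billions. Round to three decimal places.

Each bank lends a fraction (1 − rr) = 0.7287 of the deposit it receives, so Bank 7 receives 510·0.7287^6 and lends 510·0.7287^7 ≈ 55.6431 billion.

R55.643 billion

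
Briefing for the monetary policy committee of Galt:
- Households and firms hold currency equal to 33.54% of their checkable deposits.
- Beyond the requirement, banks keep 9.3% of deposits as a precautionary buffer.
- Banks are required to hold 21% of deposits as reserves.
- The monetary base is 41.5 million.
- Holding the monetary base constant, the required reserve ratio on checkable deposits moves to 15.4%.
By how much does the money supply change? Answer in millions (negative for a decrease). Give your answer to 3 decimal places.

8.347 million

Initially m₁ = (1 + 0.3354) / (0.21 + 0.093 + 0.3354) ≈ 2.091792, so M₁ = 2.091792 × 41.5 ≈ 86.8094 million.
After the change m₂ = (1 + 0.3354) / (0.154 + 0.093 + 0.3354) ≈ 2.292926, so M₂ = 2.292926 × 41.5 ≈ 95.1564 million.
ΔM = M₂ − M₁ = 95.1564 − 86.8094 = 8.347 million.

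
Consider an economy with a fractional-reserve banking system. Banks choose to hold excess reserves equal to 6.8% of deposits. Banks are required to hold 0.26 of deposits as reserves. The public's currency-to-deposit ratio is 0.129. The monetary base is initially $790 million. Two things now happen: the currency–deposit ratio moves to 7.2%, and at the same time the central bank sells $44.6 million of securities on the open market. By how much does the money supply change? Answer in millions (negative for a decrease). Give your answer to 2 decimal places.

$46.01 million

Before: m₁ = (1 + 0.129) / (0.26 + 0.068 + 0.129) ≈ 2.470460, MB₁ = 790, so M₁ = 2.470460 × 790 = 1951.6634 million.
After: m₂ = (1 + 0.072) / (0.26 + 0.068 + 0.072) = 2.68, MB₂ = 790 − 44.6 = 745.4, so M₂ = 2.68 × 745.4 = 1997.672 million.
ΔM = M₂ − M₁ = 1997.672 − 1951.6634 = 46.0086 million.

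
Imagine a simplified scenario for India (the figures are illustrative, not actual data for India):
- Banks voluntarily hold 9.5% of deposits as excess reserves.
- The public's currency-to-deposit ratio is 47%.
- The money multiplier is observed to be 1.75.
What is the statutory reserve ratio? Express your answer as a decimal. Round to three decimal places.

0.275

Using m = 1.75. Since m = (1 + c)/(c + rr + e), the denominator satisfies c + rr + e = (1 + c)/m = (1 + 0.47) / 1.75 = 0.840000.
With c = 0.47 and e = 0.095, the statutory reserve ratio is 0.840000 − 0.47 − 0.095 = 0.275.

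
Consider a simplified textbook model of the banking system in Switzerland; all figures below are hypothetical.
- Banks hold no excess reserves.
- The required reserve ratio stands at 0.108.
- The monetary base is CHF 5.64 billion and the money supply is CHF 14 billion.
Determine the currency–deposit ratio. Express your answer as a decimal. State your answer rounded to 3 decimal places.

0.494

Using m = M/MB = 14/5.64 ≈ 2.482270. From m = (1 + c)/(c + rr + e), rearranging gives 1 + c = m·(c + rr + e), so c·(1 − m) = m·(rr + e) − 1.
Hence c = [m·(rr + e) − 1]/(1 − m) = [2.482270 × (0.108 + 0) − 1] / (1 − 2.482270) ≈ 0.493780.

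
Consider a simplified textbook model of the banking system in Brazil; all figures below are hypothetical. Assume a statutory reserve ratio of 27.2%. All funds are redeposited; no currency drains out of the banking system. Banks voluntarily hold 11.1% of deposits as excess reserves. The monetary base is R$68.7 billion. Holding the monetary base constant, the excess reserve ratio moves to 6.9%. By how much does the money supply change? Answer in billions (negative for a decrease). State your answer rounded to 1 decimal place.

Initially m₁ = 1 / (0.272 + 0.111) ≈ 2.6110, so M₁ = 2.6110 × 68.7 = 179.3757 billion.
After the change m₂ = 1 / (0.272 + 0.069) ≈ 2.9326, so M₂ = 2.9326 × 68.7 ≈ 201.4696 billion.
ΔM = M₂ − M₁ = 201.4696 − 179.3757 = 22.0939 billion.

R$22.1 billion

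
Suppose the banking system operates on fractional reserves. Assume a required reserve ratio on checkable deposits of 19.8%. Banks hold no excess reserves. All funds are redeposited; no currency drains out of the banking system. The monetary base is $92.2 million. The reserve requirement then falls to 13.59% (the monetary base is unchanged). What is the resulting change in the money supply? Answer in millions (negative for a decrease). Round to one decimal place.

$212.8 million

Initially m₁ = 1 / (0.198) ≈ 5.0505, so M₁ = 5.0505 × 92.2 = 465.6561 million.
After the change m₂ = 1 / (0.1359) ≈ 7.3584, so M₂ = 7.3584 × 92.2 ≈ 678.4445 million.
ΔM = M₂ − M₁ = 678.4445 − 465.6561 = 212.7884 million.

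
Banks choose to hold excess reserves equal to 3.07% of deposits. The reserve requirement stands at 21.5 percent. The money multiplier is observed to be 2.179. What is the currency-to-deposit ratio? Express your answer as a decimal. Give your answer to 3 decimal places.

Using m = 2.179. From m = (1 + c)/(c + rr + e), rearranging gives 1 + c = m·(c + rr + e), so c·(1 − m) = m·(rr + e) − 1.
Hence c = [m·(rr + e) − 1]/(1 − m) = [2.179 × (0.215 + 0.0307) − 1] / (1 − 2.179) ≈ 0.394079.

0.394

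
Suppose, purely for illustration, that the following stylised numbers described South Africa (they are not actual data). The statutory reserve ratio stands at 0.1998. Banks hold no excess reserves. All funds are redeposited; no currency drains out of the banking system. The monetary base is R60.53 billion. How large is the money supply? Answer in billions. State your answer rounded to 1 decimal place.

R303.0 billion

With no currency drain or excess reserves, the money multiplier is m = 1/rr = 1/0.1998 ≈ 5.0050.
Money supply M = m × MB = 5.0050 × 60.53 ≈ 302.9527 billion.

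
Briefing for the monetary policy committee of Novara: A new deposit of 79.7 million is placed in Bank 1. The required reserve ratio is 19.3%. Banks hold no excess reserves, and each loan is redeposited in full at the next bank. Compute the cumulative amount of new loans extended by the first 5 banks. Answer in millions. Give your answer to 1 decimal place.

219.2 million

Bank i lends (1 − rr)^i of the original deposit: Bank 1 lends 79.7·0.8070 = 64.3179, Bank 2 lends 79.7·0.8070² ≈ 51.9045, and so on.
Summing a geometric series: total = 79.7·[0.8070·(1 − 0.8070^5) / (1 − 0.8070)] ≈ 219.1910 million.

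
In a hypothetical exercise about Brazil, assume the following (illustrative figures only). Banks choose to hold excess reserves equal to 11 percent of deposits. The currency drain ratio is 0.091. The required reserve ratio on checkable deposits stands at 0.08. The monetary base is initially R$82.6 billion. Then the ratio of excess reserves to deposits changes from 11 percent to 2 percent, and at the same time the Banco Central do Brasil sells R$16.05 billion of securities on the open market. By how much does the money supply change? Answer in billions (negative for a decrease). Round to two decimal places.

R$59.44 billion

Before: m₁ = (1 + 0.091) / (0.08 + 0.11 + 0.091) ≈ 3.88256, MB₁ = 82.6, so M₁ = 3.88256 × 82.6 ≈ 320.6995 billion.
After: m₂ = (1 + 0.091) / (0.08 + 0.02 + 0.091) ≈ 5.71204, MB₂ = 82.6 − 16.05 = 66.55, so M₂ = 5.71204 × 66.55 ≈ 380.1363 billion.
ΔM = M₂ − M₁ = 380.1363 − 320.6995 = 59.4368 billion.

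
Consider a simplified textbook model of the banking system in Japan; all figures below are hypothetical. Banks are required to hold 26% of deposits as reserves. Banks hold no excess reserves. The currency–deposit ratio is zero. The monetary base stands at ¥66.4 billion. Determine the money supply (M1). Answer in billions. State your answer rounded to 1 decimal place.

¥255.4 billion

With no currency drain or excess reserves, the money multiplier is m = 1/rr = 1/0.26 ≈ 3.8462.
Money supply M = m × MB = 3.8462 × 66.4 ≈ 255.3877 billion.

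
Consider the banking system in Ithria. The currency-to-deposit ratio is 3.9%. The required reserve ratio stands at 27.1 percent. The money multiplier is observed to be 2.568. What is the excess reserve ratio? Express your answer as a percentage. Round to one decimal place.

9.5%

Using m = 2.568. Since m = (1 + c)/(c + rr + e), the denominator satisfies c + rr + e = (1 + c)/m = (1 + 0.039) / 2.568 ≈ 0.404595.
With c = 0.039 and rr = 0.271, the excess reserve ratio is 0.404595 − 0.039 − 0.271 = 0.094595.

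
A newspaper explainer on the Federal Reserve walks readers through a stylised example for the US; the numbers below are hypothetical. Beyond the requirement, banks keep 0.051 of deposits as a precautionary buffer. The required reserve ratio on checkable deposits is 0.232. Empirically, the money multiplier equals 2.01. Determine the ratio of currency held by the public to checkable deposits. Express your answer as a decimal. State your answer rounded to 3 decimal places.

Using m = 2.01. From m = (1 + c)/(c + rr + e), rearranging gives 1 + c = m·(c + rr + e), so c·(1 − m) = m·(rr + e) − 1.
Hence c = [m·(rr + e) − 1]/(1 − m) = [2.01 × (0.232 + 0.051) − 1] / (1 − 2.01) ≈ 0.426901.

0.427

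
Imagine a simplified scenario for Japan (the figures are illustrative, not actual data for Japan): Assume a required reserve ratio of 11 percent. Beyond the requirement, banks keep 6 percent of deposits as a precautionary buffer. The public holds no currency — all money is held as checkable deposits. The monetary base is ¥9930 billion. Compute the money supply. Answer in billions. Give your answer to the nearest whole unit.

¥58412 billion

The money multiplier is m = 1 / (rr + e) = 1 / (0.11 + 0.06) ≈ 5.88235.
So M = m × MB = 5.88235 × 9930 = 58411.7355 billion.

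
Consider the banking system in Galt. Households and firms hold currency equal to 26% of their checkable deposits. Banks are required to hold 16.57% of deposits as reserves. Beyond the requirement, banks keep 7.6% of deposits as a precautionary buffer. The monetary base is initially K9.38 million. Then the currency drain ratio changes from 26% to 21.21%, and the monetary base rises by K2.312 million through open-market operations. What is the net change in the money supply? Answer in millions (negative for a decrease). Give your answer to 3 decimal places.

K7.672 million

Before: m₁ = (1 + 0.26) / (0.1657 + 0.076 + 0.26) ≈ 2.511461, MB₁ = 9.38, so M₁ = 2.511461 × 9.38 ≈ 23.5575 million.
After: m₂ = (1 + 0.2121) / (0.1657 + 0.076 + 0.2121) ≈ 2.671000, MB₂ = 9.38 + 2.312 = 11.692, so M₂ = 2.671000 × 11.692 ≈ 31.2293 million.
ΔM = M₂ − M₁ = 31.2293 − 23.5575 = 7.6718 million.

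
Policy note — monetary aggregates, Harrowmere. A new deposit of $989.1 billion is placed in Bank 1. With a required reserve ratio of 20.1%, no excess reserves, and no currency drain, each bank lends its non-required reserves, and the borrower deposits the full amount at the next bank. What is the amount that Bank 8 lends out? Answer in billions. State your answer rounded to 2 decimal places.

Each bank lends a fraction (1 − rr) = 0.7990 of the deposit it receives, so Bank 8 receives 989.1·0.7990^7 and lends 989.1·0.7990^8 ≈ 164.2913 billion.

$164.29 billion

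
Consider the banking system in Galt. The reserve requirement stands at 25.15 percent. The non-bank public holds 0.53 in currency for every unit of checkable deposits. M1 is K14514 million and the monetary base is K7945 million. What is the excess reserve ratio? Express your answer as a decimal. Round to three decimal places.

0.056

Using m = M/MB = 14514/7945 ≈ 1.826809. Since m = (1 + c)/(c + rr + e), the denominator satisfies c + rr + e = (1 + c)/m = (1 + 0.53) / 1.826809 ≈ 0.837526.
With c = 0.53 and rr = 0.2515, the excess reserve ratio is 0.837526 − 0.53 − 0.2515 = 0.056026.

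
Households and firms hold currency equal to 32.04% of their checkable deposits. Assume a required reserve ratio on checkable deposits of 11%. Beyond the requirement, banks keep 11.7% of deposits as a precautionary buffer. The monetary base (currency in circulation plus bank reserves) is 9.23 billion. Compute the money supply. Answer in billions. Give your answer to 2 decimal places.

The money multiplier is m = (1 + c) / (rr + e + c) = (1 + 0.3204) / (0.11 + 0.117 + 0.3204) ≈ 2.4121.
So M = m × MB = 2.4121 × 9.23 ≈ 22.2637 billion.

22.26 billion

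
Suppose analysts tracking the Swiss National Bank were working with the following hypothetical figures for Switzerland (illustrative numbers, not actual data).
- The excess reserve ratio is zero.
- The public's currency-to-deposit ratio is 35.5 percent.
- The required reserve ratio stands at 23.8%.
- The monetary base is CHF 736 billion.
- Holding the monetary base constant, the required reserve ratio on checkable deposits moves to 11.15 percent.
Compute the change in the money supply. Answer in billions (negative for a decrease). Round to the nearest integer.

CHF 456 billion

Initially m₁ = (1 + 0.355) / (0.238 + 0.355) ≈ 2.2850, so M₁ = 2.2850 × 736 = 1681.76 billion.
After the change m₂ = (1 + 0.355) / (0.1115 + 0.355) ≈ 2.9046, so M₂ = 2.9046 × 736 = 2137.7856 billion.
ΔM = M₂ − M₁ = 2137.7856 − 1681.76 = 456.0256 billion.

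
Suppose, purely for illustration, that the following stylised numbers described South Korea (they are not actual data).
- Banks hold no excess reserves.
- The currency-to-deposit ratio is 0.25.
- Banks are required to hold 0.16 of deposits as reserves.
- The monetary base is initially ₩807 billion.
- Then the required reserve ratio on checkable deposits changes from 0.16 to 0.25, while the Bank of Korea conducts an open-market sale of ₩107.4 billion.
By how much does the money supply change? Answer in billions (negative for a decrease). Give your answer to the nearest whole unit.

Before: m₁ = (1 + 0.25) / (0.16 + 0.25) ≈ 3.0488, MB₁ = 807, so M₁ = 3.0488 × 807 = 2460.3816 billion.
After: m₂ = (1 + 0.25) / (0.25 + 0.25) = 2.5, MB₂ = 807 − 107.4 = 699.6, so M₂ = 2.5 × 699.6 = 1749 billion.
ΔM = M₂ − M₁ = 1749 − 2460.3816 = -711.3816 billion.

-711 billion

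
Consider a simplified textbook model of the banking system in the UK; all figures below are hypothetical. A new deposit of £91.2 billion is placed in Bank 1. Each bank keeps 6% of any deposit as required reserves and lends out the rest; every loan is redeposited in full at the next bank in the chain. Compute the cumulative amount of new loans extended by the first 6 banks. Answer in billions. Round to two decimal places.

£443.11 billion

Bank i lends (1 − rr)^i of the original deposit: Bank 1 lends 91.2·0.9400 = 85.7280, Bank 2 lends 91.2·0.9400² ≈ 80.5843, and so on.
Summing a geometric series: total = 91.2·[0.9400·(1 − 0.9400^6) / (1 − 0.9400)] ≈ 443.1141 billion.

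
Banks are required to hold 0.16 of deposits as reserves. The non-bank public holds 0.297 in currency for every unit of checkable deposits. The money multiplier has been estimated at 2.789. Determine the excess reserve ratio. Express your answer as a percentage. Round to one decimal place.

Using m = 2.789. Since m = (1 + c)/(c + rr + e), the denominator satisfies c + rr + e = (1 + c)/m = (1 + 0.297) / 2.789 ≈ 0.465041.
With c = 0.297 and rr = 0.16, the excess reserve ratio is 0.465041 − 0.297 − 0.16 = 0.008041.

0.8%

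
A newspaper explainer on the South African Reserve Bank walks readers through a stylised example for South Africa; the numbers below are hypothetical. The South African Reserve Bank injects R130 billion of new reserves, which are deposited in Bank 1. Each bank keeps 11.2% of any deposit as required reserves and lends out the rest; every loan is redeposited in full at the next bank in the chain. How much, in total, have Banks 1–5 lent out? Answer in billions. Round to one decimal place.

Bank i lends (1 − rr)^i of the original deposit: Bank 1 lends 130·0.8880 = 115.4400, Bank 2 lends 130·0.8880² ≈ 102.5107, and so on.
Summing a geometric series: total = 130·[0.8880·(1 − 0.8880^5) / (1 − 0.8880)] ≈ 461.5952 billion.

R461.6 billion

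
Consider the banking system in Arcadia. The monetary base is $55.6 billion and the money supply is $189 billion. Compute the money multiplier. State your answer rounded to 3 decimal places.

3.399

The money multiplier is m = M / MB = 189 / 55.6 ≈ 3.39928.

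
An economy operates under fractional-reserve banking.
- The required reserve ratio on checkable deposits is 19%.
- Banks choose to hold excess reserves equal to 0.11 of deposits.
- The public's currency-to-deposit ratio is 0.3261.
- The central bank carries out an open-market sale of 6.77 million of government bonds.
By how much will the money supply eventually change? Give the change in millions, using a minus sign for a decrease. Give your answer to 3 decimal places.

-14.339 million

The money multiplier is m = (1 + c) / (rr + e + c) = (1 + 0.3261) / (0.19 + 0.11 + 0.3261) ≈ 2.11803.
The sale removes 6.77 million of base, so ΔM = m × ΔMB = 2.11803 × (−6.77) ≈ -14.3391 million.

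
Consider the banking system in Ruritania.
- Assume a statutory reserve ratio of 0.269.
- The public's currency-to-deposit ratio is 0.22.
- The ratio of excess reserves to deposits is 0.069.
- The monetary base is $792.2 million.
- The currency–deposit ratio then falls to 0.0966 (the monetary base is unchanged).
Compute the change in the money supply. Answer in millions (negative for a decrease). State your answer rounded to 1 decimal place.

$266.9 million

Initially m₁ = (1 + 0.22) / (0.269 + 0.069 + 0.22) ≈ 2.18638, so M₁ = 2.18638 × 792.2 ≈ 1732.0502 million.
After the change m₂ = (1 + 0.0966) / (0.269 + 0.069 + 0.0966) ≈ 2.52324, so M₂ = 2.52324 × 792.2 ≈ 1998.9107 million.
ΔM = M₂ − M₁ = 1998.9107 − 1732.0502 = 266.8605 million.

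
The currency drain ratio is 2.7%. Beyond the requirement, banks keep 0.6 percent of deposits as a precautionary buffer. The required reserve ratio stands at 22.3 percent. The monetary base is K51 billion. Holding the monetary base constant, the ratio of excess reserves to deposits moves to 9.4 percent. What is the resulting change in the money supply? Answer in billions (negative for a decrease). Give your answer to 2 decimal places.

Initially m₁ = (1 + 0.027) / (0.223 + 0.006 + 0.027) ≈ 4.01172, so M₁ = 4.01172 × 51 ≈ 204.5977 billion.
After the change m₂ = (1 + 0.027) / (0.223 + 0.094 + 0.027) ≈ 2.98547, so M₂ = 2.98547 × 51 ≈ 152.259 billion.
ΔM = M₂ − M₁ = 152.259 − 204.5977 = -52.3387 billion.

-52.34 billion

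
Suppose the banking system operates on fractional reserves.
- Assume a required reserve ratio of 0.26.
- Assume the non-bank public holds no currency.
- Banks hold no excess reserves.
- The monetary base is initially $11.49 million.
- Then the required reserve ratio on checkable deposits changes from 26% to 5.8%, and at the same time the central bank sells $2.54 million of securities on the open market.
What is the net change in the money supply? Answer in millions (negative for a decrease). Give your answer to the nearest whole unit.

Before: m₁ = 1 / (0.26) ≈ 3.8462, MB₁ = 11.49, so M₁ = 3.8462 × 11.49 ≈ 44.1928 million.
After: m₂ = 1 / (0.058) ≈ 17.2414, MB₂ = 11.49 − 2.54 = 8.95, so M₂ = 17.2414 × 8.95 ≈ 154.3105 million.
ΔM = M₂ − M₁ = 154.3105 − 44.1928 = 110.1177 million.

$110 million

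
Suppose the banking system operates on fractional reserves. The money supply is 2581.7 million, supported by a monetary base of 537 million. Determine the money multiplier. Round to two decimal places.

4.81

The money multiplier is m = M / MB = 2581.7 / 537 ≈ 4.80764.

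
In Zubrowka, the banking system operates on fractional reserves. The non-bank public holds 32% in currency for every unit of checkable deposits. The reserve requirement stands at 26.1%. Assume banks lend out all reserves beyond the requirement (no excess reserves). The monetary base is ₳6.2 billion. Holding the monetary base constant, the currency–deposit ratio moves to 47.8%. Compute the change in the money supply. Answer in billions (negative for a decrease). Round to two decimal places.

Initially m₁ = (1 + 0.32) / (0.261 + 0.32) ≈ 2.2719, so M₁ = 2.2719 × 6.2 ≈ 14.0858 billion.
After the change m₂ = (1 + 0.478) / (0.261 + 0.478) = 2, so M₂ = 2 × 6.2 = 12.4 billion.
ΔM = M₂ − M₁ = 12.4 − 14.0858 = -1.6858 billion.

-1.69 billion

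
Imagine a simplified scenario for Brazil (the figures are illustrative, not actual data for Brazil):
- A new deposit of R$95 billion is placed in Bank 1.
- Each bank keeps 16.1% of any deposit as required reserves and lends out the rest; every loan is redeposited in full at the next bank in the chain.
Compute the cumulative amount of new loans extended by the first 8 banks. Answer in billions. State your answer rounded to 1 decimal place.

Bank i lends (1 − rr)^i of the original deposit: Bank 1 lends 95·0.8390 = 79.7050, Bank 2 lends 95·0.8390² ≈ 66.8725, and so on.
Summing a geometric series: total = 95·[0.8390·(1 − 0.8390^8) / (1 − 0.8390)] ≈ 373.5120 billion.

R$373.5 billion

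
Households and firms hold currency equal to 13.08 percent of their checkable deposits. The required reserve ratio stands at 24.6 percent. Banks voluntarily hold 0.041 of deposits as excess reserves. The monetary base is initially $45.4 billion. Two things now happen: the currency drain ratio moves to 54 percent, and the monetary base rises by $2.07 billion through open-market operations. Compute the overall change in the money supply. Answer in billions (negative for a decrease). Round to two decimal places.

Before: m₁ = (1 + 0.1308) / (0.246 + 0.041 + 0.1308) ≈ 2.70656, MB₁ = 45.4, so M₁ = 2.70656 × 45.4 ≈ 122.8778 billion.
After: m₂ = (1 + 0.54) / (0.246 + 0.041 + 0.54) ≈ 1.86215, MB₂ = 45.4 + 2.07 = 47.47, so M₂ = 1.86215 × 47.47 ≈ 88.3963 billion.
ΔM = M₂ − M₁ = 88.3963 − 122.8778 = -34.4815 billion.

-34.48 billion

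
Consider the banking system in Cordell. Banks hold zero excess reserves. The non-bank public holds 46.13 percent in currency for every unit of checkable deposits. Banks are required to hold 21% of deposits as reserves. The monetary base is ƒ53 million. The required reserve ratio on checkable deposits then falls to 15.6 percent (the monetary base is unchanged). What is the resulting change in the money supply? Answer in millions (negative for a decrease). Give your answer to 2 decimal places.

ƒ10.09 million

Initially m₁ = (1 + 0.4613) / (0.21 + 0.4613) ≈ 2.17682, so M₁ = 2.17682 × 53 ≈ 115.3715 million.
After the change m₂ = (1 + 0.4613) / (0.156 + 0.4613) ≈ 2.36724, so M₂ = 2.36724 × 53 ≈ 125.4637 million.
ΔM = M₂ − M₁ = 125.4637 − 115.3715 = 10.0922 million.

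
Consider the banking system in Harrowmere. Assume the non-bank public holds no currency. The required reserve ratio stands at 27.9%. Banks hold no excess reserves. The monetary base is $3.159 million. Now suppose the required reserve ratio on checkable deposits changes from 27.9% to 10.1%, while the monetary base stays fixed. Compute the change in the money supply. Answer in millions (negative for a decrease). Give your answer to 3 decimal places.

Initially m₁ = 1 / (0.279) ≈ 3.58423, so M₁ = 3.58423 × 3.159 ≈ 11.3226 million.
After the change m₂ = 1 / (0.101) ≈ 9.90099, so M₂ = 9.90099 × 3.159 ≈ 31.2772 million.
ΔM = M₂ − M₁ = 31.2772 − 11.3226 = 19.9546 million.

$19.955 million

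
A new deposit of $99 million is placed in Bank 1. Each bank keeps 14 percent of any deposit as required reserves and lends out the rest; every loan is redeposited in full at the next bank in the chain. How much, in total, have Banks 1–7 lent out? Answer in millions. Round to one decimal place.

$396.6 million

Bank i lends (1 − rr)^i of the original deposit: Bank 1 lends 99·0.8600 = 85.1400, Bank 2 lends 99·0.8600² = 73.2204, and so on.
Summing a geometric series: total = 99·[0.8600·(1 − 0.8600^7) / (1 − 0.8600)] ≈ 396.5530 million.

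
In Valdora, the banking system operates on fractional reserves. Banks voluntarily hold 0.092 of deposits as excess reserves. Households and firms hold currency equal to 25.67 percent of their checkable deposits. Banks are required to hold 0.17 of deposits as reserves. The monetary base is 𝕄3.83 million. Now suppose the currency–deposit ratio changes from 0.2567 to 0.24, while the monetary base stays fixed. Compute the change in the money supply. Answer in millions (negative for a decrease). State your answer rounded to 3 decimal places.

Initially m₁ = (1 + 0.2567) / (0.17 + 0.092 + 0.2567) ≈ 2.42279, so M₁ = 2.42279 × 3.83 ≈ 9.2793 million.
After the change m₂ = (1 + 0.24) / (0.17 + 0.092 + 0.24) ≈ 2.47012, so M₂ = 2.47012 × 3.83 ≈ 9.4606 million.
ΔM = M₂ − M₁ = 9.4606 − 9.2793 = 0.1813 million.

𝕄0.181 million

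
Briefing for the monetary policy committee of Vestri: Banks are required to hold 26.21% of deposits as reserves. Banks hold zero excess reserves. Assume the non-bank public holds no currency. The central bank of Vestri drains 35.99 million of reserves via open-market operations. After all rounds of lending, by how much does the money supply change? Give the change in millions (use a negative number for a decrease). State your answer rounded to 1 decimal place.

The simple money multiplier is m = 1/rr = 1/0.2621 ≈ 3.8153.
An open-market sale reduces the monetary base by 35.99 million, so ΔM = m × ΔMB = 3.8153 × (−35.99) ≈ -137.3126 million.

-137.3 million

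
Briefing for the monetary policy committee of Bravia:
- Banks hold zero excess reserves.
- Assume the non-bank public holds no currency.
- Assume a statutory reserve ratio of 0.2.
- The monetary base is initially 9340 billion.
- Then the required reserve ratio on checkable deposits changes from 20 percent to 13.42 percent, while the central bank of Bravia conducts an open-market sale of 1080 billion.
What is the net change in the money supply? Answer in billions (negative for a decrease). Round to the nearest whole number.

Before: m₁ = 1 / (0.2) = 5, MB₁ = 9340, so M₁ = 5 × 9340 = 46700 billion.
After: m₂ = 1 / (0.1342) ≈ 7.45156, MB₂ = 9340 − 1080 = 8260, so M₂ = 7.45156 × 8260 = 61549.8856 billion.
ΔM = M₂ − M₁ = 61549.8856 − 46700 = 14849.8856 billion.

14850 billion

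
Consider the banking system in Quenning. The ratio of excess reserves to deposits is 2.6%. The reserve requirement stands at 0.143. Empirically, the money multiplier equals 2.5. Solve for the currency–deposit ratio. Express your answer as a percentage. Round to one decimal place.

38.5%

Using m = 2.5. From m = (1 + c)/(c + rr + e), rearranging gives 1 + c = m·(c + rr + e), so c·(1 − m) = m·(rr + e) − 1.
Hence c = [m·(rr + e) − 1]/(1 − m) = [2.5 × (0.143 + 0.026) − 1] / (1 − 2.5) = 0.385000.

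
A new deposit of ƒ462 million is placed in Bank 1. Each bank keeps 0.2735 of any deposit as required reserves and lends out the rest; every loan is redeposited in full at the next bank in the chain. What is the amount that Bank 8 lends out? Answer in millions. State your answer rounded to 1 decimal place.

ƒ35.9 million

Each bank lends a fraction (1 − rr) = 0.7265 of the deposit it receives, so Bank 8 receives 462·0.7265^7 and lends 462·0.7265^8 ≈ 35.8531 million.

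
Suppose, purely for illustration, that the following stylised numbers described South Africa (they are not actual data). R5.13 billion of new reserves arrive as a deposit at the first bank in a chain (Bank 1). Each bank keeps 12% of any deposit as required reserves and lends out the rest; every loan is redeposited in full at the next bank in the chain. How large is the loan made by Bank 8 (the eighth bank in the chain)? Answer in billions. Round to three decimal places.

Each bank lends a fraction (1 − rr) = 0.8800 of the deposit it receives, so Bank 8 receives 5.13·0.8800^7 and lends 5.13·0.8800^8 ≈ 1.8449 billion.

R1.845 billion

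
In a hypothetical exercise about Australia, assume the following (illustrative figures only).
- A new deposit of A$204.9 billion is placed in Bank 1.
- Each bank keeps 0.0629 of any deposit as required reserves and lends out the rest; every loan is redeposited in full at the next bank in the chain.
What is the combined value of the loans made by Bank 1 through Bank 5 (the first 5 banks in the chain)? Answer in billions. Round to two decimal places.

A$846.64 billion

Bank i lends (1 − rr)^i of the original deposit: Bank 1 lends 204.9·0.9371 ≈ 192.0118, Bank 2 lends 204.9·0.9371² ≈ 179.9342, and so on.
Summing a geometric series: total = 204.9·[0.9371·(1 − 0.9371^5) / (1 − 0.9371)] ≈ 846.6444 billion.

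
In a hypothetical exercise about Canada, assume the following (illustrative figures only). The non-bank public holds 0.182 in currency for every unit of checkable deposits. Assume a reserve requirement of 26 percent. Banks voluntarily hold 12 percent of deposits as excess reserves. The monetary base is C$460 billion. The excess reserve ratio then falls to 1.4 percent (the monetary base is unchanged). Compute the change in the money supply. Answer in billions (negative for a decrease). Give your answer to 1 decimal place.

C$224.9 billion

Initially m₁ = (1 + 0.182) / (0.26 + 0.12 + 0.182) ≈ 2.10320, so M₁ = 2.10320 × 460 = 967.472 billion.
After the change m₂ = (1 + 0.182) / (0.26 + 0.014 + 0.182) ≈ 2.59211, so M₂ = 2.59211 × 460 = 1192.3706 billion.
ΔM = M₂ − M₁ = 1192.3706 − 967.472 = 224.8986 billion.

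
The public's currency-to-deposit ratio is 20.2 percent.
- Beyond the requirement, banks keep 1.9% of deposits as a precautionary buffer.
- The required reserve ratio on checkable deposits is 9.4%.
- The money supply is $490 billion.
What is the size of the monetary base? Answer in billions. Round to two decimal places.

The money multiplier is m = (1 + c) / (rr + e + c) = (1 + 0.202) / (0.094 + 0.019 + 0.202) ≈ 3.815873.
MB = M / m = 490 / 3.815873 ≈ 128.411 billion.

$128.41 billion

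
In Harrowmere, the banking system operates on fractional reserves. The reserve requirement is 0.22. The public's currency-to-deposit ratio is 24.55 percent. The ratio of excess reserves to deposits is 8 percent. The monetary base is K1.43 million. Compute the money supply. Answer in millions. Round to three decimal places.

The money multiplier is m = (1 + c) / (rr + e + c) = (1 + 0.2455) / (0.22 + 0.08 + 0.2455) ≈ 2.28323.
So M = m × MB = 2.28323 × 1.43 ≈ 3.265 million.

K3.265 million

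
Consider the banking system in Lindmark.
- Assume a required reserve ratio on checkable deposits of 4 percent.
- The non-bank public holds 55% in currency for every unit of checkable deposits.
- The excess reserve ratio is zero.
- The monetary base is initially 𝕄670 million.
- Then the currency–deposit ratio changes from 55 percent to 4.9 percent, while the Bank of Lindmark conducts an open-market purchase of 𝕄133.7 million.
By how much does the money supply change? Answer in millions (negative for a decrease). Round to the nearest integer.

𝕄7713 million

Before: m₁ = (1 + 0.55) / (0.04 + 0.55) ≈ 2.6271, MB₁ = 670, so M₁ = 2.6271 × 670 = 1760.157 million.
After: m₂ = (1 + 0.049) / (0.04 + 0.049) ≈ 11.7865, MB₂ = 670 + 133.7 = 803.7, so M₂ = 11.7865 × 803.7 ≈ 9472.8101 million.
ΔM = M₂ − M₁ = 9472.8101 − 1760.157 = 7712.6531 million.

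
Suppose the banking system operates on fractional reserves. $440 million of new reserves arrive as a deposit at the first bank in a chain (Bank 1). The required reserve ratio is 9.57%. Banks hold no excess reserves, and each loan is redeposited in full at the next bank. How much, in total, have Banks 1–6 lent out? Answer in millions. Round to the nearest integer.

$1884 million

Bank i lends (1 − rr)^i of the original deposit: Bank 1 lends 440·0.9043 = 397.8920, Bank 2 lends 440·0.9043² ≈ 359.8137, and so on.
Summing a geometric series: total = 440·[0.9043·(1 − 0.9043^6) / (1 − 0.9043)] ≈ 1884.0258 million.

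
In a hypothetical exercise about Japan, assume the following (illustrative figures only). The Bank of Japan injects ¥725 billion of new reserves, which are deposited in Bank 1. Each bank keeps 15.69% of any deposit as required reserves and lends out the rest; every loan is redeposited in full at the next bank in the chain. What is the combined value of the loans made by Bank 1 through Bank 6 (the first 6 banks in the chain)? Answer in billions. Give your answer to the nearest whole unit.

¥2497 billion

Bank i lends (1 − rr)^i of the original deposit: Bank 1 lends 725·0.8431 = 611.2475, Bank 2 lends 725·0.8431² ≈ 515.3428, and so on.
Summing a geometric series: total = 725·[0.8431·(1 − 0.8431^6) / (1 − 0.8431)] ≈ 2496.6134 billion.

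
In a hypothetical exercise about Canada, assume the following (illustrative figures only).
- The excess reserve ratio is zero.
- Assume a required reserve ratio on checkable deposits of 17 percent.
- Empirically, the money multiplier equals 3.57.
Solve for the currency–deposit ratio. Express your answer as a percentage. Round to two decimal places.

15.30%

Using m = 3.57. From m = (1 + c)/(c + rr + e), rearranging gives 1 + c = m·(c + rr + e), so c·(1 − m) = m·(rr + e) − 1.
Hence c = [m·(rr + e) − 1]/(1 − m) = [3.57 × (0.17 + 0) − 1] / (1 − 3.57) ≈ 0.152957.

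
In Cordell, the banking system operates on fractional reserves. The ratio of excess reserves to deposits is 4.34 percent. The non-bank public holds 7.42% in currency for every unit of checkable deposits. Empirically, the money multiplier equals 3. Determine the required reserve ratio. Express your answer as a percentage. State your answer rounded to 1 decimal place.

24.0%

Using m = 3. Since m = (1 + c)/(c + rr + e), the denominator satisfies c + rr + e = (1 + c)/m = (1 + 0.0742) / 3 ≈ 0.358067.
With c = 0.0742 and e = 0.0434, the required reserve ratio is 0.358067 − 0.0742 − 0.0434 = 0.240467.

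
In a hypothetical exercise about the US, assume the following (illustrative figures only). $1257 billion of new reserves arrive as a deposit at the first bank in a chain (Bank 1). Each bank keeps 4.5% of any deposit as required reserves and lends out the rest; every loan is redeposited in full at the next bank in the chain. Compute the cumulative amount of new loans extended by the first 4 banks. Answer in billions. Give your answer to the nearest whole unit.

Bank i lends (1 − rr)^i of the original deposit: Bank 1 lends 1257·0.9550 = 1200.4350, Bank 2 lends 1257·0.9550² ≈ 1146.4154, and so on.
Summing a geometric series: total = 1257·[0.9550·(1 − 0.9550^4) / (1 − 0.9550)] ≈ 4487.2367 billion.

$4487 billion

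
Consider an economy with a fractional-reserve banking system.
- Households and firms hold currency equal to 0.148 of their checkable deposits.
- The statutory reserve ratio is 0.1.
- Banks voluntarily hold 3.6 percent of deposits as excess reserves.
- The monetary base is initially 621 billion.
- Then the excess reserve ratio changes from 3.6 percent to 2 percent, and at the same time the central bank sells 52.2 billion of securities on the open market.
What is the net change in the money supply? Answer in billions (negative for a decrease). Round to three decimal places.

Before: m₁ = (1 + 0.148) / (0.1 + 0.036 + 0.148) ≈ 4.0422535, MB₁ = 621, so M₁ = 4.0422535 × 621 ≈ 2510.2394 billion.
After: m₂ = (1 + 0.148) / (0.1 + 0.02 + 0.148) ≈ 4.2835821, MB₂ = 621 − 52.2 = 568.8, so M₂ = 4.2835821 × 568.8 ≈ 2436.5015 billion.
ΔM = M₂ − M₁ = 2436.5015 − 2510.2394 = -73.7379 billion.

-73.738 billion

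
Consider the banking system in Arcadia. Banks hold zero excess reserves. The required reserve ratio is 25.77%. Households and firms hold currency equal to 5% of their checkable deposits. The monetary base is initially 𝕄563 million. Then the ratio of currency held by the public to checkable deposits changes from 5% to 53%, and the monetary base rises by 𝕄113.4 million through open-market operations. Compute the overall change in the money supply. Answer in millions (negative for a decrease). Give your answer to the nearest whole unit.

-607 million

Before: m₁ = (1 + 0.05) / (0.2577 + 0.05) ≈ 3.4124, MB₁ = 563, so M₁ = 3.4124 × 563 = 1921.1812 million.
After: m₂ = (1 + 0.53) / (0.2577 + 0.53) ≈ 1.9424, MB₂ = 563 + 113.4 = 676.4, so M₂ = 1.9424 × 676.4 ≈ 1313.8394 million.
ΔM = M₂ − M₁ = 1313.8394 − 1921.1812 = -607.3418 million.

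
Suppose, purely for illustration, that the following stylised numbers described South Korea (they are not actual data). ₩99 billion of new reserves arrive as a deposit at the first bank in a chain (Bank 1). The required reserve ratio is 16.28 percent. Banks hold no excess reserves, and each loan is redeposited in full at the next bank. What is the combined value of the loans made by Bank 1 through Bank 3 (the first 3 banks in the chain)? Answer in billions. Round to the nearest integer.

Bank i lends (1 − rr)^i of the original deposit: Bank 1 lends 99·0.8372 = 82.8828, Bank 2 lends 99·0.8372² ≈ 69.3895, and so on.
Summing a geometric series: total = 99·[0.8372·(1 − 0.8372^3) / (1 − 0.8372)] ≈ 210.3652 billion.

₩210 billion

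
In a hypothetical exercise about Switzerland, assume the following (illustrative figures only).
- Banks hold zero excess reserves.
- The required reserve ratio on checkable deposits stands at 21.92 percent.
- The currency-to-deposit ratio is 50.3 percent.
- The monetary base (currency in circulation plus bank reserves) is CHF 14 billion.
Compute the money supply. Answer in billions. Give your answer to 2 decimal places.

CHF 29.14 billion

The money multiplier is m = (1 + c) / (rr + c) = (1 + 0.503) / (0.2192 + 0.503) ≈ 2.08114.
So M = m × MB = 2.08114 × 14 ≈ 29.136 billion.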